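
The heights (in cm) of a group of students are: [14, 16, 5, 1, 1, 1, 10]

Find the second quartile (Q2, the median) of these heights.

5

Step 1: Sort the data: [1, 1, 1, 5, 10, 14, 16]
Step 2: n = 7
Step 3: Q2 is the median. Since n is odd, it is the middle value at position 4: 5
Step 4: Q2 = 5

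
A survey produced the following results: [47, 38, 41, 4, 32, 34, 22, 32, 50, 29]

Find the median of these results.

33

Step 1: Sort the data in ascending order: [4, 22, 29, 32, 32, 34, 38, 41, 47, 50]
Step 2: The number of values is n = 10.
Step 3: Since n is even, the median is the average of positions 5 and 6:
  Median = (32 + 34) / 2 = 33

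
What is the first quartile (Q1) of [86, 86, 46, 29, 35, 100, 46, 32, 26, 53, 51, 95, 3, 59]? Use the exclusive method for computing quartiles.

31.25

Step 1: Sort the data: [3, 26, 29, 32, 35, 46, 46, 51, 53, 59, 86, 86, 95, 100]
Step 2: n = 14
Step 3: Using the exclusive quartile method:
  Q1 = 31.25
  Q2 (median) = 48.5
  Q3 = 86
  IQR = Q3 - Q1 = 86 - 31.25 = 54.75
Step 4: Q1 = 31.25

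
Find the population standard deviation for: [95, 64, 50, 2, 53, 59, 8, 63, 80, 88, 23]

29.4026

Step 1: Compute the mean: 53.1818
Step 2: Sum of squared deviations from the mean: 9509.6364
Step 3: Population variance = 9509.6364 / 11 = 864.5124
Step 4: Standard deviation = sqrt(864.5124) = 29.4026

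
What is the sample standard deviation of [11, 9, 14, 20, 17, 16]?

4.0373

Step 1: Compute the mean: 14.5
Step 2: Sum of squared deviations from the mean: 81.5
Step 3: Sample variance = 81.5 / 5 = 16.3
Step 4: Standard deviation = sqrt(16.3) = 4.0373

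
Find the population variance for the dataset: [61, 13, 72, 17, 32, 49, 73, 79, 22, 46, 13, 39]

538.3333

Step 1: Compute the mean: (61 + 13 + 72 + 17 + 32 + 49 + 73 + 79 + 22 + 46 + 13 + 39) / 12 = 43
Step 2: Compute squared deviations from the mean:
  (61 - 43)^2 = 324
  (13 - 43)^2 = 900
  (72 - 43)^2 = 841
  (17 - 43)^2 = 676
  (32 - 43)^2 = 121
  (49 - 43)^2 = 36
  (73 - 43)^2 = 900
  (79 - 43)^2 = 1296
  (22 - 43)^2 = 441
  (46 - 43)^2 = 9
  (13 - 43)^2 = 900
  (39 - 43)^2 = 16
Step 3: Sum of squared deviations = 6460
Step 4: Population variance = 6460 / 12 = 538.3333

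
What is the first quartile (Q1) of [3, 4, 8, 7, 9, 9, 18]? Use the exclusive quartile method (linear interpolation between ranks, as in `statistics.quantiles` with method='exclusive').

4

Step 1: Sort the data: [3, 4, 7, 8, 9, 9, 18]
Step 2: n = 7
Step 3: Using the exclusive quartile method:
  Q1 = 4
  Q2 (median) = 8
  Q3 = 9
  IQR = Q3 - Q1 = 9 - 4 = 5
Step 4: Q1 = 4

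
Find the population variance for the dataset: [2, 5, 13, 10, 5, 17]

26.8889

Step 1: Compute the mean: (2 + 5 + 13 + 10 + 5 + 17) / 6 = 8.6667
Step 2: Compute squared deviations from the mean:
  (2 - 8.6667)^2 = 44.4444
  (5 - 8.6667)^2 = 13.4444
  (13 - 8.6667)^2 = 18.7778
  (10 - 8.6667)^2 = 1.7778
  (5 - 8.6667)^2 = 13.4444
  (17 - 8.6667)^2 = 69.4444
Step 3: Sum of squared deviations = 161.3333
Step 4: Population variance = 161.3333 / 6 = 26.8889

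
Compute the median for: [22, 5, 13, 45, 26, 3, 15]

15

Step 1: Sort the data in ascending order: [3, 5, 13, 15, 22, 26, 45]
Step 2: The number of values is n = 7.
Step 3: Since n is odd, the median is the middle value at position 4: 15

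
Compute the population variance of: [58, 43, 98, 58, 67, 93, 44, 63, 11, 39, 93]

642.7769

Step 1: Compute the mean: (58 + 43 + 98 + 58 + 67 + 93 + 44 + 63 + 11 + 39 + 93) / 11 = 60.6364
Step 2: Compute squared deviations from the mean:
  (58 - 60.6364)^2 = 6.9504
  (43 - 60.6364)^2 = 311.0413
  (98 - 60.6364)^2 = 1396.0413
  (58 - 60.6364)^2 = 6.9504
  (67 - 60.6364)^2 = 40.4959
  (93 - 60.6364)^2 = 1047.405
  (44 - 60.6364)^2 = 276.7686
  (63 - 60.6364)^2 = 5.5868
  (11 - 60.6364)^2 = 2463.7686
  (39 - 60.6364)^2 = 468.1322
  (93 - 60.6364)^2 = 1047.405
Step 3: Sum of squared deviations = 7070.5455
Step 4: Population variance = 7070.5455 / 11 = 642.7769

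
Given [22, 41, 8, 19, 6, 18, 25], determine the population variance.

116.4082

Step 1: Compute the mean: (22 + 41 + 8 + 19 + 6 + 18 + 25) / 7 = 19.8571
Step 2: Compute squared deviations from the mean:
  (22 - 19.8571)^2 = 4.5918
  (41 - 19.8571)^2 = 447.0204
  (8 - 19.8571)^2 = 140.5918
  (19 - 19.8571)^2 = 0.7347
  (6 - 19.8571)^2 = 192.0204
  (18 - 19.8571)^2 = 3.449
  (25 - 19.8571)^2 = 26.449
Step 3: Sum of squared deviations = 814.8571
Step 4: Population variance = 814.8571 / 7 = 116.4082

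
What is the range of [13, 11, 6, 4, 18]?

14

Step 1: Identify the maximum value: max = 18
Step 2: Identify the minimum value: min = 4
Step 3: Range = max - min = 18 - 4 = 14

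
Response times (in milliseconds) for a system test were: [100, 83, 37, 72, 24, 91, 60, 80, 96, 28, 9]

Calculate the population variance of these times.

940.3306

Step 1: Compute the mean: (100 + 83 + 37 + 72 + 24 + 91 + 60 + 80 + 96 + 28 + 9) / 11 = 61.8182
Step 2: Compute squared deviations from the mean:
  (100 - 61.8182)^2 = 1457.8512
  (83 - 61.8182)^2 = 448.6694
  (37 - 61.8182)^2 = 615.9421
  (72 - 61.8182)^2 = 103.6694
  (24 - 61.8182)^2 = 1430.2149
  (91 - 61.8182)^2 = 851.5785
  (60 - 61.8182)^2 = 3.3058
  (80 - 61.8182)^2 = 330.5785
  (96 - 61.8182)^2 = 1168.3967
  (28 - 61.8182)^2 = 1143.6694
  (9 - 61.8182)^2 = 2789.7603
Step 3: Sum of squared deviations = 10343.6364
Step 4: Population variance = 10343.6364 / 11 = 940.3306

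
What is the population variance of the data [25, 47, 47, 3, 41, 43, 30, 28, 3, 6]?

285.81

Step 1: Compute the mean: (25 + 47 + 47 + 3 + 41 + 43 + 30 + 28 + 3 + 6) / 10 = 27.3
Step 2: Compute squared deviations from the mean:
  (25 - 27.3)^2 = 5.29
  (47 - 27.3)^2 = 388.09
  (47 - 27.3)^2 = 388.09
  (3 - 27.3)^2 = 590.49
  (41 - 27.3)^2 = 187.69
  (43 - 27.3)^2 = 246.49
  (30 - 27.3)^2 = 7.29
  (28 - 27.3)^2 = 0.49
  (3 - 27.3)^2 = 590.49
  (6 - 27.3)^2 = 453.69
Step 3: Sum of squared deviations = 2858.1
Step 4: Population variance = 2858.1 / 10 = 285.81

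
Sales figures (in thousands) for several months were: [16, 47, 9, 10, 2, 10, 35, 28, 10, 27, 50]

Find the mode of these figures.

10

Step 1: Count the frequency of each value:
  2: appears 1 time(s)
  9: appears 1 time(s)
  10: appears 3 time(s)
  16: appears 1 time(s)
  27: appears 1 time(s)
  28: appears 1 time(s)
  35: appears 1 time(s)
  47: appears 1 time(s)
  50: appears 1 time(s)
Step 2: The value 10 appears most frequently (3 times).
Step 3: Mode = 10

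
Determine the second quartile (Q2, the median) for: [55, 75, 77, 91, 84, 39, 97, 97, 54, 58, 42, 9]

66.5

Step 1: Sort the data: [9, 39, 42, 54, 55, 58, 75, 77, 84, 91, 97, 97]
Step 2: n = 12
Step 3: Q2 is the median. Since n is even, it is the average of the values at positions 6 and 7:
  Q2 = (58 + 75) / 2 = 66.5
Step 4: Q2 = 66.5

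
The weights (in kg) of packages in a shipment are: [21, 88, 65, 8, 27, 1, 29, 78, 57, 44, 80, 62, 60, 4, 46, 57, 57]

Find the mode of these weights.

57

Step 1: Count the frequency of each value:
  1: appears 1 time(s)
  4: appears 1 time(s)
  8: appears 1 time(s)
  21: appears 1 time(s)
  27: appears 1 time(s)
  29: appears 1 time(s)
  44: appears 1 time(s)
  46: appears 1 time(s)
  57: appears 3 time(s)
  60: appears 1 time(s)
  62: appears 1 time(s)
  65: appears 1 time(s)
  78: appears 1 time(s)
  80: appears 1 time(s)
  88: appears 1 time(s)
Step 2: The value 57 appears most frequently (3 times).
Step 3: Mode = 57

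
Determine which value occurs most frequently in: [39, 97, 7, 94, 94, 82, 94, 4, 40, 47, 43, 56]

94

Step 1: Count the frequency of each value:
  4: appears 1 time(s)
  7: appears 1 time(s)
  39: appears 1 time(s)
  40: appears 1 time(s)
  43: appears 1 time(s)
  47: appears 1 time(s)
  56: appears 1 time(s)
  82: appears 1 time(s)
  94: appears 3 time(s)
  97: appears 1 time(s)
Step 2: The value 94 appears most frequently (3 times).
Step 3: Mode = 94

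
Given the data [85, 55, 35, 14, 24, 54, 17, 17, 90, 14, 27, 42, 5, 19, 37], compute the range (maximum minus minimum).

85

Step 1: Identify the maximum value: max = 90
Step 2: Identify the minimum value: min = 5
Step 3: Range = max - min = 90 - 5 = 85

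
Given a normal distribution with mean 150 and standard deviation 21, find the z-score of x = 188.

1.8095

Step 1: Recall the z-score formula: z = (x - mu) / sigma
Step 2: Substitute values: z = (188 - 150) / 21
Step 3: z = 38 / 21 = 1.8095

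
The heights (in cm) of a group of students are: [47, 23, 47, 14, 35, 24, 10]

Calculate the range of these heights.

37

Step 1: Identify the maximum value: max = 47
Step 2: Identify the minimum value: min = 10
Step 3: Range = max - min = 47 - 10 = 37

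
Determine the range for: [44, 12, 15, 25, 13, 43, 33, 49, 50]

38

Step 1: Identify the maximum value: max = 50
Step 2: Identify the minimum value: min = 12
Step 3: Range = max - min = 50 - 12 = 38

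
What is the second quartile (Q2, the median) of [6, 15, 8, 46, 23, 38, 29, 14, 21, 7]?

18

Step 1: Sort the data: [6, 7, 8, 14, 15, 21, 23, 29, 38, 46]
Step 2: n = 10
Step 3: Q2 is the median. Since n is even, it is the average of the values at positions 5 and 6:
  Q2 = (15 + 21) / 2 = 18
Step 4: Q2 = 18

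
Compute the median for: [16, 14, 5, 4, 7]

7

Step 1: Sort the data in ascending order: [4, 5, 7, 14, 16]
Step 2: The number of values is n = 5.
Step 3: Since n is odd, the median is the middle value at position 3: 7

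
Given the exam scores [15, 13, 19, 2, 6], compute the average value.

11

Step 1: Sum all values: 15 + 13 + 19 + 2 + 6 = 55
Step 2: Count the number of values: n = 5
Step 3: Mean = sum / n = 55 / 5 = 11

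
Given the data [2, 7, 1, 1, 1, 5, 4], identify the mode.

1

Step 1: Count the frequency of each value:
  1: appears 3 time(s)
  2: appears 1 time(s)
  4: appears 1 time(s)
  5: appears 1 time(s)
  7: appears 1 time(s)
Step 2: The value 1 appears most frequently (3 times).
Step 3: Mode = 1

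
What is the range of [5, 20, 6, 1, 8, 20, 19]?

19

Step 1: Identify the maximum value: max = 20
Step 2: Identify the minimum value: min = 1
Step 3: Range = max - min = 20 - 1 = 19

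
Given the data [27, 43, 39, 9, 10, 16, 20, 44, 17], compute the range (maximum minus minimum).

35

Step 1: Identify the maximum value: max = 44
Step 2: Identify the minimum value: min = 9
Step 3: Range = max - min = 44 - 9 = 35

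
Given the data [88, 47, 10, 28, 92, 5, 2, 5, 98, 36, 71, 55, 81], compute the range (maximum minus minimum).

96

Step 1: Identify the maximum value: max = 98
Step 2: Identify the minimum value: min = 2
Step 3: Range = max - min = 98 - 2 = 96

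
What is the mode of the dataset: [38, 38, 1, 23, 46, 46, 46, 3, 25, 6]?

46

Step 1: Count the frequency of each value:
  1: appears 1 time(s)
  3: appears 1 time(s)
  6: appears 1 time(s)
  23: appears 1 time(s)
  25: appears 1 time(s)
  38: appears 2 time(s)
  46: appears 3 time(s)
Step 2: The value 46 appears most frequently (3 times).
Step 3: Mode = 46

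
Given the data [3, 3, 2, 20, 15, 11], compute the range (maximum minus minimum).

18

Step 1: Identify the maximum value: max = 20
Step 2: Identify the minimum value: min = 2
Step 3: Range = max - min = 20 - 2 = 18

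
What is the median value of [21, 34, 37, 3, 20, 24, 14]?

21

Step 1: Sort the data in ascending order: [3, 14, 20, 21, 24, 34, 37]
Step 2: The number of values is n = 7.
Step 3: Since n is odd, the median is the middle value at position 4: 21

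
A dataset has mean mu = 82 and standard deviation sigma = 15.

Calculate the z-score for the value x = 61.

-1.4

Step 1: Recall the z-score formula: z = (x - mu) / sigma
Step 2: Substitute values: z = (61 - 82) / 15
Step 3: z = -21 / 15 = -1.4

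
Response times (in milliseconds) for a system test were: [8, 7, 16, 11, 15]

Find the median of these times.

11

Step 1: Sort the data in ascending order: [7, 8, 11, 15, 16]
Step 2: The number of values is n = 5.
Step 3: Since n is odd, the median is the middle value at position 3: 11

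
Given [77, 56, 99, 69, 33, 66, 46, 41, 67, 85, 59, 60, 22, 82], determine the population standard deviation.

20.3495

Step 1: Compute the mean: 61.5714
Step 2: Sum of squared deviations from the mean: 5797.4286
Step 3: Population variance = 5797.4286 / 14 = 414.102
Step 4: Standard deviation = sqrt(414.102) = 20.3495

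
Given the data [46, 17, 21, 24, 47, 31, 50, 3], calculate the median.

27.5

Step 1: Sort the data in ascending order: [3, 17, 21, 24, 31, 46, 47, 50]
Step 2: The number of values is n = 8.
Step 3: Since n is even, the median is the average of positions 4 and 5:
  Median = (24 + 31) / 2 = 27.5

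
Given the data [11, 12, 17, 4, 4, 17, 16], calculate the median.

12

Step 1: Sort the data in ascending order: [4, 4, 11, 12, 16, 17, 17]
Step 2: The number of values is n = 7.
Step 3: Since n is odd, the median is the middle value at position 4: 12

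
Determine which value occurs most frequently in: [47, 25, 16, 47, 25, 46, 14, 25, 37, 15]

25

Step 1: Count the frequency of each value:
  14: appears 1 time(s)
  15: appears 1 time(s)
  16: appears 1 time(s)
  25: appears 3 time(s)
  37: appears 1 time(s)
  46: appears 1 time(s)
  47: appears 2 time(s)
Step 2: The value 25 appears most frequently (3 times).
Step 3: Mode = 25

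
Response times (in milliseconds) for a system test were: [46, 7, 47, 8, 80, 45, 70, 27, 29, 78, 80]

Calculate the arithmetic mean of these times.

47

Step 1: Sum all values: 46 + 7 + 47 + 8 + 80 + 45 + 70 + 27 + 29 + 78 + 80 = 517
Step 2: Count the number of values: n = 11
Step 3: Mean = sum / n = 517 / 11 = 47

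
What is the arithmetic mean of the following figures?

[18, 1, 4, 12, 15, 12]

10.3333

Step 1: Sum all values: 18 + 1 + 4 + 12 + 15 + 12 = 62
Step 2: Count the number of values: n = 6
Step 3: Mean = sum / n = 62 / 6 = 10.3333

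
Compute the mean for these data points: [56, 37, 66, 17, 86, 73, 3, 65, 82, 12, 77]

52.1818

Step 1: Sum all values: 56 + 37 + 66 + 17 + 86 + 73 + 3 + 65 + 82 + 12 + 77 = 574
Step 2: Count the number of values: n = 11
Step 3: Mean = sum / n = 574 / 11 = 52.1818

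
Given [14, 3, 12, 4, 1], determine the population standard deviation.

5.1923

Step 1: Compute the mean: 6.8
Step 2: Sum of squared deviations from the mean: 134.8
Step 3: Population variance = 134.8 / 5 = 26.96
Step 4: Standard deviation = sqrt(26.96) = 5.1923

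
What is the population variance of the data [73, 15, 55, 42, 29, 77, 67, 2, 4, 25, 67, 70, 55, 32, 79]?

666.7822

Step 1: Compute the mean: (73 + 15 + 55 + 42 + 29 + 77 + 67 + 2 + 4 + 25 + 67 + 70 + 55 + 32 + 79) / 15 = 46.1333
Step 2: Compute squared deviations from the mean:
  (73 - 46.1333)^2 = 721.8178
  (15 - 46.1333)^2 = 969.2844
  (55 - 46.1333)^2 = 78.6178
  (42 - 46.1333)^2 = 17.0844
  (29 - 46.1333)^2 = 293.5511
  (77 - 46.1333)^2 = 952.7511
  (67 - 46.1333)^2 = 435.4178
  (2 - 46.1333)^2 = 1947.7511
  (4 - 46.1333)^2 = 1775.2178
  (25 - 46.1333)^2 = 446.6178
  (67 - 46.1333)^2 = 435.4178
  (70 - 46.1333)^2 = 569.6178
  (55 - 46.1333)^2 = 78.6178
  (32 - 46.1333)^2 = 199.7511
  (79 - 46.1333)^2 = 1080.2178
Step 3: Sum of squared deviations = 10001.7333
Step 4: Population variance = 10001.7333 / 15 = 666.7822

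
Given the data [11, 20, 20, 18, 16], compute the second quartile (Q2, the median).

18

Step 1: Sort the data: [11, 16, 18, 20, 20]
Step 2: n = 5
Step 3: Q2 is the median. Since n is odd, it is the middle value at position 3: 18
Step 4: Q2 = 18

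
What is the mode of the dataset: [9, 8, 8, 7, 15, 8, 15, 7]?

8

Step 1: Count the frequency of each value:
  7: appears 2 time(s)
  8: appears 3 time(s)
  9: appears 1 time(s)
  15: appears 2 time(s)
Step 2: The value 8 appears most frequently (3 times).
Step 3: Mode = 8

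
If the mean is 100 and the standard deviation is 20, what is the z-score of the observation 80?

-1

Step 1: Recall the z-score formula: z = (x - mu) / sigma
Step 2: Substitute values: z = (80 - 100) / 20
Step 3: z = -20 / 20 = -1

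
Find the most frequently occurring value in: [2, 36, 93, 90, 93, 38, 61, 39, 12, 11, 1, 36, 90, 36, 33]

36

Step 1: Count the frequency of each value:
  1: appears 1 time(s)
  2: appears 1 time(s)
  11: appears 1 time(s)
  12: appears 1 time(s)
  33: appears 1 time(s)
  36: appears 3 time(s)
  38: appears 1 time(s)
  39: appears 1 time(s)
  61: appears 1 time(s)
  90: appears 2 time(s)
  93: appears 2 time(s)
Step 2: The value 36 appears most frequently (3 times).
Step 3: Mode = 36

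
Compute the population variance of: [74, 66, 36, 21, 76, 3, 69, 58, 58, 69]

551.4

Step 1: Compute the mean: (74 + 66 + 36 + 21 + 76 + 3 + 69 + 58 + 58 + 69) / 10 = 53
Step 2: Compute squared deviations from the mean:
  (74 - 53)^2 = 441
  (66 - 53)^2 = 169
  (36 - 53)^2 = 289
  (21 - 53)^2 = 1024
  (76 - 53)^2 = 529
  (3 - 53)^2 = 2500
  (69 - 53)^2 = 256
  (58 - 53)^2 = 25
  (58 - 53)^2 = 25
  (69 - 53)^2 = 256
Step 3: Sum of squared deviations = 5514
Step 4: Population variance = 5514 / 10 = 551.4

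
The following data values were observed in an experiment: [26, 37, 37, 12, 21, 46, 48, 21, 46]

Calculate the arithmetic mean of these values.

32.6667

Step 1: Sum all values: 26 + 37 + 37 + 12 + 21 + 46 + 48 + 21 + 46 = 294
Step 2: Count the number of values: n = 9
Step 3: Mean = sum / n = 294 / 9 = 32.6667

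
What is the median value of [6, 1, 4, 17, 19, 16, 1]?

6

Step 1: Sort the data in ascending order: [1, 1, 4, 6, 16, 17, 19]
Step 2: The number of values is n = 7.
Step 3: Since n is odd, the median is the middle value at position 4: 6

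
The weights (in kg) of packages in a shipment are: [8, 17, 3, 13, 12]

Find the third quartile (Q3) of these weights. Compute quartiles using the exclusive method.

15

Step 1: Sort the data: [3, 8, 12, 13, 17]
Step 2: n = 5
Step 3: Using the exclusive quartile method:
  Q1 = 5.5
  Q2 (median) = 12
  Q3 = 15
  IQR = Q3 - Q1 = 15 - 5.5 = 9.5
Step 4: Q3 = 15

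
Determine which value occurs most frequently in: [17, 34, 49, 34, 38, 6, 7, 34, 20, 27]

34

Step 1: Count the frequency of each value:
  6: appears 1 time(s)
  7: appears 1 time(s)
  17: appears 1 time(s)
  20: appears 1 time(s)
  27: appears 1 time(s)
  34: appears 3 time(s)
  38: appears 1 time(s)
  49: appears 1 time(s)
Step 2: The value 34 appears most frequently (3 times).
Step 3: Mode = 34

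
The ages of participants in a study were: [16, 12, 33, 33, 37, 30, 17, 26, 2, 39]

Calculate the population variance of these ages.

133.45

Step 1: Compute the mean: (16 + 12 + 33 + 33 + 37 + 30 + 17 + 26 + 2 + 39) / 10 = 24.5
Step 2: Compute squared deviations from the mean:
  (16 - 24.5)^2 = 72.25
  (12 - 24.5)^2 = 156.25
  (33 - 24.5)^2 = 72.25
  (33 - 24.5)^2 = 72.25
  (37 - 24.5)^2 = 156.25
  (30 - 24.5)^2 = 30.25
  (17 - 24.5)^2 = 56.25
  (26 - 24.5)^2 = 2.25
  (2 - 24.5)^2 = 506.25
  (39 - 24.5)^2 = 210.25
Step 3: Sum of squared deviations = 1334.5
Step 4: Population variance = 1334.5 / 10 = 133.45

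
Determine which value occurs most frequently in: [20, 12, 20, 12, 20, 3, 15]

20

Step 1: Count the frequency of each value:
  3: appears 1 time(s)
  12: appears 2 time(s)
  15: appears 1 time(s)
  20: appears 3 time(s)
Step 2: The value 20 appears most frequently (3 times).
Step 3: Mode = 20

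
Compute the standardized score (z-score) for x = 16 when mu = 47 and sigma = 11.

-2.8182

Step 1: Recall the z-score formula: z = (x - mu) / sigma
Step 2: Substitute values: z = (16 - 47) / 11
Step 3: z = -31 / 11 = -2.8182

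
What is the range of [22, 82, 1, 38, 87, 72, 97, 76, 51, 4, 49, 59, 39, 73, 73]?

96

Step 1: Identify the maximum value: max = 97
Step 2: Identify the minimum value: min = 1
Step 3: Range = max - min = 97 - 1 = 96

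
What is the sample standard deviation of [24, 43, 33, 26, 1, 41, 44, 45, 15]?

15.1557

Step 1: Compute the mean: 30.2222
Step 2: Sum of squared deviations from the mean: 1837.5556
Step 3: Sample variance = 1837.5556 / 8 = 229.6944
Step 4: Standard deviation = sqrt(229.6944) = 15.1557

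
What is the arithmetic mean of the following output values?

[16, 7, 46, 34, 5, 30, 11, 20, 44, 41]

25.4

Step 1: Sum all values: 16 + 7 + 46 + 34 + 5 + 30 + 11 + 20 + 44 + 41 = 254
Step 2: Count the number of values: n = 10
Step 3: Mean = sum / n = 254 / 10 = 25.4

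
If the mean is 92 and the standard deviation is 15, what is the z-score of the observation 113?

1.4

Step 1: Recall the z-score formula: z = (x - mu) / sigma
Step 2: Substitute values: z = (113 - 92) / 15
Step 3: z = 21 / 15 = 1.4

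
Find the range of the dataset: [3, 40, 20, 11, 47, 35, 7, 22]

44

Step 1: Identify the maximum value: max = 47
Step 2: Identify the minimum value: min = 3
Step 3: Range = max - min = 47 - 3 = 44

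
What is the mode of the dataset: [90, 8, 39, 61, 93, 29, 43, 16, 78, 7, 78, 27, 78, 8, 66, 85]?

78

Step 1: Count the frequency of each value:
  7: appears 1 time(s)
  8: appears 2 time(s)
  16: appears 1 time(s)
  27: appears 1 time(s)
  29: appears 1 time(s)
  39: appears 1 time(s)
  43: appears 1 time(s)
  61: appears 1 time(s)
  66: appears 1 time(s)
  78: appears 3 time(s)
  85: appears 1 time(s)
  90: appears 1 time(s)
  93: appears 1 time(s)
Step 2: The value 78 appears most frequently (3 times).
Step 3: Mode = 78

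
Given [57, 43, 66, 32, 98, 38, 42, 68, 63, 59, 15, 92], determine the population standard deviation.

22.9291

Step 1: Compute the mean: 56.0833
Step 2: Sum of squared deviations from the mean: 6308.9167
Step 3: Population variance = 6308.9167 / 12 = 525.7431
Step 4: Standard deviation = sqrt(525.7431) = 22.9291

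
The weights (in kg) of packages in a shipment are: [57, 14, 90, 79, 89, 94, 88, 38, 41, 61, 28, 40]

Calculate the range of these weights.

80

Step 1: Identify the maximum value: max = 94
Step 2: Identify the minimum value: min = 14
Step 3: Range = max - min = 94 - 14 = 80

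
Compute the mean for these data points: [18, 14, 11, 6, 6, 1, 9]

9.2857

Step 1: Sum all values: 18 + 14 + 11 + 6 + 6 + 1 + 9 = 65
Step 2: Count the number of values: n = 7
Step 3: Mean = sum / n = 65 / 7 = 9.2857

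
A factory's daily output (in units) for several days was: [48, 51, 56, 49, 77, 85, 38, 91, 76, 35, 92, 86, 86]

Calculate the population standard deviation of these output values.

20.2957

Step 1: Compute the mean: 66.9231
Step 2: Sum of squared deviations from the mean: 5354.9231
Step 3: Population variance = 5354.9231 / 13 = 411.9172
Step 4: Standard deviation = sqrt(411.9172) = 20.2957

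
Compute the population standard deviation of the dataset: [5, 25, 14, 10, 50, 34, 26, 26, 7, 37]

13.771

Step 1: Compute the mean: 23.4
Step 2: Sum of squared deviations from the mean: 1896.4
Step 3: Population variance = 1896.4 / 10 = 189.64
Step 4: Standard deviation = sqrt(189.64) = 13.771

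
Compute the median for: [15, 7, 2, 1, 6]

6

Step 1: Sort the data in ascending order: [1, 2, 6, 7, 15]
Step 2: The number of values is n = 5.
Step 3: Since n is odd, the median is the middle value at position 3: 6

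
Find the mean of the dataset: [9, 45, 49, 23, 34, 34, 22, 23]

29.875

Step 1: Sum all values: 9 + 45 + 49 + 23 + 34 + 34 + 22 + 23 = 239
Step 2: Count the number of values: n = 8
Step 3: Mean = sum / n = 239 / 8 = 29.875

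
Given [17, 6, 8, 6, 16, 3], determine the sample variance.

33.4667

Step 1: Compute the mean: (17 + 6 + 8 + 6 + 16 + 3) / 6 = 9.3333
Step 2: Compute squared deviations from the mean:
  (17 - 9.3333)^2 = 58.7778
  (6 - 9.3333)^2 = 11.1111
  (8 - 9.3333)^2 = 1.7778
  (6 - 9.3333)^2 = 11.1111
  (16 - 9.3333)^2 = 44.4444
  (3 - 9.3333)^2 = 40.1111
Step 3: Sum of squared deviations = 167.3333
Step 4: Sample variance = 167.3333 / 5 = 33.4667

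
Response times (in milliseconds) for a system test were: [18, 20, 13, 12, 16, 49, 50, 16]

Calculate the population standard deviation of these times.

14.7712

Step 1: Compute the mean: 24.25
Step 2: Sum of squared deviations from the mean: 1745.5
Step 3: Population variance = 1745.5 / 8 = 218.1875
Step 4: Standard deviation = sqrt(218.1875) = 14.7712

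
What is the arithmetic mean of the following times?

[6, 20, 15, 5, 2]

9.6

Step 1: Sum all values: 6 + 20 + 15 + 5 + 2 = 48
Step 2: Count the number of values: n = 5
Step 3: Mean = sum / n = 48 / 5 = 9.6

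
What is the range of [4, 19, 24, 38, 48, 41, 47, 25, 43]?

44

Step 1: Identify the maximum value: max = 48
Step 2: Identify the minimum value: min = 4
Step 3: Range = max - min = 48 - 4 = 44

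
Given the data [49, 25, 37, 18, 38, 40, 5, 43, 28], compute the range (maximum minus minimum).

44

Step 1: Identify the maximum value: max = 49
Step 2: Identify the minimum value: min = 5
Step 3: Range = max - min = 49 - 5 = 44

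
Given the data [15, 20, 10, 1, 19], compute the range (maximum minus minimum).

19

Step 1: Identify the maximum value: max = 20
Step 2: Identify the minimum value: min = 1
Step 3: Range = max - min = 20 - 1 = 19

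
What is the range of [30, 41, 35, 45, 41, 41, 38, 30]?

15

Step 1: Identify the maximum value: max = 45
Step 2: Identify the minimum value: min = 30
Step 3: Range = max - min = 45 - 30 = 15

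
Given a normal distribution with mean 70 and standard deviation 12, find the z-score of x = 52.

-1.5

Step 1: Recall the z-score formula: z = (x - mu) / sigma
Step 2: Substitute values: z = (52 - 70) / 12
Step 3: z = -18 / 12 = -1.5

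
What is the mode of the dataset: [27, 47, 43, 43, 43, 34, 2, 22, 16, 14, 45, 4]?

43

Step 1: Count the frequency of each value:
  2: appears 1 time(s)
  4: appears 1 time(s)
  14: appears 1 time(s)
  16: appears 1 time(s)
  22: appears 1 time(s)
  27: appears 1 time(s)
  34: appears 1 time(s)
  43: appears 3 time(s)
  45: appears 1 time(s)
  47: appears 1 time(s)
Step 2: The value 43 appears most frequently (3 times).
Step 3: Mode = 43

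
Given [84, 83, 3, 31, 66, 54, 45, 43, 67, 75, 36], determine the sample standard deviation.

24.7922

Step 1: Compute the mean: 53.3636
Step 2: Sum of squared deviations from the mean: 6146.5455
Step 3: Sample variance = 6146.5455 / 10 = 614.6545
Step 4: Standard deviation = sqrt(614.6545) = 24.7922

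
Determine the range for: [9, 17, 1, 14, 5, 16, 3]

16

Step 1: Identify the maximum value: max = 17
Step 2: Identify the minimum value: min = 1
Step 3: Range = max - min = 17 - 1 = 16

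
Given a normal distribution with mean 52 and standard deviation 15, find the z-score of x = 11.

-2.7333

Step 1: Recall the z-score formula: z = (x - mu) / sigma
Step 2: Substitute values: z = (11 - 52) / 15
Step 3: z = -41 / 15 = -2.7333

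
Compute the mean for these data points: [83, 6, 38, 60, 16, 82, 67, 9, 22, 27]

41

Step 1: Sum all values: 83 + 6 + 38 + 60 + 16 + 82 + 67 + 9 + 22 + 27 = 410
Step 2: Count the number of values: n = 10
Step 3: Mean = sum / n = 410 / 10 = 41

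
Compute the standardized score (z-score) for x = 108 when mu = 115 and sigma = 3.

-2.3333

Step 1: Recall the z-score formula: z = (x - mu) / sigma
Step 2: Substitute values: z = (108 - 115) / 3
Step 3: z = -7 / 3 = -2.3333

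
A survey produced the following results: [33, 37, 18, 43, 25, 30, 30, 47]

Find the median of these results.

31.5

Step 1: Sort the data in ascending order: [18, 25, 30, 30, 33, 37, 43, 47]
Step 2: The number of values is n = 8.
Step 3: Since n is even, the median is the average of positions 4 and 5:
  Median = (30 + 33) / 2 = 31.5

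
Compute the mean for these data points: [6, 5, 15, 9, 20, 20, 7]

11.7143

Step 1: Sum all values: 6 + 5 + 15 + 9 + 20 + 20 + 7 = 82
Step 2: Count the number of values: n = 7
Step 3: Mean = sum / n = 82 / 7 = 11.7143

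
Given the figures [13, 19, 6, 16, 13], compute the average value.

13.4

Step 1: Sum all values: 13 + 19 + 6 + 16 + 13 = 67
Step 2: Count the number of values: n = 5
Step 3: Mean = sum / n = 67 / 5 = 13.4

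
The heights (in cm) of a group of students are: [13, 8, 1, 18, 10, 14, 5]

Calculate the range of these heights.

17

Step 1: Identify the maximum value: max = 18
Step 2: Identify the minimum value: min = 1
Step 3: Range = max - min = 18 - 1 = 17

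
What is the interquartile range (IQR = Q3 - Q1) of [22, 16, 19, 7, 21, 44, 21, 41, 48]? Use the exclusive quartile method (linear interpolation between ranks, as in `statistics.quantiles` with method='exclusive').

25

Step 1: Sort the data: [7, 16, 19, 21, 21, 22, 41, 44, 48]
Step 2: n = 9
Step 3: Using the exclusive quartile method:
  Q1 = 17.5
  Q2 (median) = 21
  Q3 = 42.5
  IQR = Q3 - Q1 = 42.5 - 17.5 = 25
Step 4: IQR = 25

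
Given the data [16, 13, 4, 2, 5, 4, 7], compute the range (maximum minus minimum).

14

Step 1: Identify the maximum value: max = 16
Step 2: Identify the minimum value: min = 2
Step 3: Range = max - min = 16 - 2 = 14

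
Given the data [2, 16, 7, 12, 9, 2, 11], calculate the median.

9

Step 1: Sort the data in ascending order: [2, 2, 7, 9, 11, 12, 16]
Step 2: The number of values is n = 7.
Step 3: Since n is odd, the median is the middle value at position 4: 9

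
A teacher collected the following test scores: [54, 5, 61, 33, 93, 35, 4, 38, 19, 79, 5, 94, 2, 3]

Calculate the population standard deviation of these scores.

32.5944

Step 1: Compute the mean: 37.5
Step 2: Sum of squared deviations from the mean: 14873.5
Step 3: Population variance = 14873.5 / 14 = 1062.3929
Step 4: Standard deviation = sqrt(1062.3929) = 32.5944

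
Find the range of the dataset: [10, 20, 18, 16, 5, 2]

18

Step 1: Identify the maximum value: max = 20
Step 2: Identify the minimum value: min = 2
Step 3: Range = max - min = 20 - 2 = 18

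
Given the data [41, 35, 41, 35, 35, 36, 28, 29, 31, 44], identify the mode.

35

Step 1: Count the frequency of each value:
  28: appears 1 time(s)
  29: appears 1 time(s)
  31: appears 1 time(s)
  35: appears 3 time(s)
  36: appears 1 time(s)
  41: appears 2 time(s)
  44: appears 1 time(s)
Step 2: The value 35 appears most frequently (3 times).
Step 3: Mode = 35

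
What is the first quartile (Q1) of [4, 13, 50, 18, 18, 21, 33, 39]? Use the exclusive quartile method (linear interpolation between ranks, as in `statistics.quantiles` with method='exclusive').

14.25

Step 1: Sort the data: [4, 13, 18, 18, 21, 33, 39, 50]
Step 2: n = 8
Step 3: Using the exclusive quartile method:
  Q1 = 14.25
  Q2 (median) = 19.5
  Q3 = 37.5
  IQR = Q3 - Q1 = 37.5 - 14.25 = 23.25
Step 4: Q1 = 14.25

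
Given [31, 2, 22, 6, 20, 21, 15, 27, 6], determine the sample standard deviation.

10.0995

Step 1: Compute the mean: 16.6667
Step 2: Sum of squared deviations from the mean: 816
Step 3: Sample variance = 816 / 8 = 102
Step 4: Standard deviation = sqrt(102) = 10.0995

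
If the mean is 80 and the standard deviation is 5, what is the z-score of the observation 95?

3

Step 1: Recall the z-score formula: z = (x - mu) / sigma
Step 2: Substitute values: z = (95 - 80) / 5
Step 3: z = 15 / 5 = 3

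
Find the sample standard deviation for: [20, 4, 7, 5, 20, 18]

7.7632

Step 1: Compute the mean: 12.3333
Step 2: Sum of squared deviations from the mean: 301.3333
Step 3: Sample variance = 301.3333 / 5 = 60.2667
Step 4: Standard deviation = sqrt(60.2667) = 7.7632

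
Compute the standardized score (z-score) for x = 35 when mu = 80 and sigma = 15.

-3

Step 1: Recall the z-score formula: z = (x - mu) / sigma
Step 2: Substitute values: z = (35 - 80) / 15
Step 3: z = -45 / 15 = -3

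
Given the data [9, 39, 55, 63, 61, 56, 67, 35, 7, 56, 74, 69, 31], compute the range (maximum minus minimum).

67

Step 1: Identify the maximum value: max = 74
Step 2: Identify the minimum value: min = 7
Step 3: Range = max - min = 74 - 7 = 67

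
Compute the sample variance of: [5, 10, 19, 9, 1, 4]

40

Step 1: Compute the mean: (5 + 10 + 19 + 9 + 1 + 4) / 6 = 8
Step 2: Compute squared deviations from the mean:
  (5 - 8)^2 = 9
  (10 - 8)^2 = 4
  (19 - 8)^2 = 121
  (9 - 8)^2 = 1
  (1 - 8)^2 = 49
  (4 - 8)^2 = 16
Step 3: Sum of squared deviations = 200
Step 4: Sample variance = 200 / 5 = 40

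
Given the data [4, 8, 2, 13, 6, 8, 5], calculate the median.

6

Step 1: Sort the data in ascending order: [2, 4, 5, 6, 8, 8, 13]
Step 2: The number of values is n = 7.
Step 3: Since n is odd, the median is the middle value at position 4: 6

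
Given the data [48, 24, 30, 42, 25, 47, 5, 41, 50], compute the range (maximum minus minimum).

45

Step 1: Identify the maximum value: max = 50
Step 2: Identify the minimum value: min = 5
Step 3: Range = max - min = 50 - 5 = 45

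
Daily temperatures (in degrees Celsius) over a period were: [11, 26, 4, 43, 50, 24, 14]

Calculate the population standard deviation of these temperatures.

15.6192

Step 1: Compute the mean: 24.5714
Step 2: Sum of squared deviations from the mean: 1707.7143
Step 3: Population variance = 1707.7143 / 7 = 243.9592
Step 4: Standard deviation = sqrt(243.9592) = 15.6192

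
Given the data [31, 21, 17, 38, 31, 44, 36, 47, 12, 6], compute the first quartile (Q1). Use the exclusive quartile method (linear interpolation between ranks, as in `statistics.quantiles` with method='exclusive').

15.75

Step 1: Sort the data: [6, 12, 17, 21, 31, 31, 36, 38, 44, 47]
Step 2: n = 10
Step 3: Using the exclusive quartile method:
  Q1 = 15.75
  Q2 (median) = 31
  Q3 = 39.5
  IQR = Q3 - Q1 = 39.5 - 15.75 = 23.75
Step 4: Q1 = 15.75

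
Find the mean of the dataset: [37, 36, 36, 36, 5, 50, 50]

35.7143

Step 1: Sum all values: 37 + 36 + 36 + 36 + 5 + 50 + 50 = 250
Step 2: Count the number of values: n = 7
Step 3: Mean = sum / n = 250 / 7 = 35.7143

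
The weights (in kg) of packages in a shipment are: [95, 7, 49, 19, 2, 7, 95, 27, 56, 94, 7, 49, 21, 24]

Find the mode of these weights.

7

Step 1: Count the frequency of each value:
  2: appears 1 time(s)
  7: appears 3 time(s)
  19: appears 1 time(s)
  21: appears 1 time(s)
  24: appears 1 time(s)
  27: appears 1 time(s)
  49: appears 2 time(s)
  56: appears 1 time(s)
  94: appears 1 time(s)
  95: appears 2 time(s)
Step 2: The value 7 appears most frequently (3 times).
Step 3: Mode = 7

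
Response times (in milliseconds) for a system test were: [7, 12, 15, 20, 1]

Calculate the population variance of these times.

42.8

Step 1: Compute the mean: (7 + 12 + 15 + 20 + 1) / 5 = 11
Step 2: Compute squared deviations from the mean:
  (7 - 11)^2 = 16
  (12 - 11)^2 = 1
  (15 - 11)^2 = 16
  (20 - 11)^2 = 81
  (1 - 11)^2 = 100
Step 3: Sum of squared deviations = 214
Step 4: Population variance = 214 / 5 = 42.8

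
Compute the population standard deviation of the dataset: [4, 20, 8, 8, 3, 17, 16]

6.2434

Step 1: Compute the mean: 10.8571
Step 2: Sum of squared deviations from the mean: 272.8571
Step 3: Population variance = 272.8571 / 7 = 38.9796
Step 4: Standard deviation = sqrt(38.9796) = 6.2434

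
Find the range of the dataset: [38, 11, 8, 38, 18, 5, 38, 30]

33

Step 1: Identify the maximum value: max = 38
Step 2: Identify the minimum value: min = 5
Step 3: Range = max - min = 38 - 5 = 33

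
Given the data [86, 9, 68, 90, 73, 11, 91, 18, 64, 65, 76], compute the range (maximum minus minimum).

82

Step 1: Identify the maximum value: max = 91
Step 2: Identify the minimum value: min = 9
Step 3: Range = max - min = 91 - 9 = 82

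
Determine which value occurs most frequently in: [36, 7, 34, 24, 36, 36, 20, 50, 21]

36

Step 1: Count the frequency of each value:
  7: appears 1 time(s)
  20: appears 1 time(s)
  21: appears 1 time(s)
  24: appears 1 time(s)
  34: appears 1 time(s)
  36: appears 3 time(s)
  50: appears 1 time(s)
Step 2: The value 36 appears most frequently (3 times).
Step 3: Mode = 36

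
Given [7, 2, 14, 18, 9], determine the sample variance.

38.5

Step 1: Compute the mean: (7 + 2 + 14 + 18 + 9) / 5 = 10
Step 2: Compute squared deviations from the mean:
  (7 - 10)^2 = 9
  (2 - 10)^2 = 64
  (14 - 10)^2 = 16
  (18 - 10)^2 = 64
  (9 - 10)^2 = 1
Step 3: Sum of squared deviations = 154
Step 4: Sample variance = 154 / 4 = 38.5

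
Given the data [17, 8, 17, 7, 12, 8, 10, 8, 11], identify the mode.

8

Step 1: Count the frequency of each value:
  7: appears 1 time(s)
  8: appears 3 time(s)
  10: appears 1 time(s)
  11: appears 1 time(s)
  12: appears 1 time(s)
  17: appears 2 time(s)
Step 2: The value 8 appears most frequently (3 times).
Step 3: Mode = 8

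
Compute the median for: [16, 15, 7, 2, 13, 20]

14

Step 1: Sort the data in ascending order: [2, 7, 13, 15, 16, 20]
Step 2: The number of values is n = 6.
Step 3: Since n is even, the median is the average of positions 3 and 4:
  Median = (13 + 15) / 2 = 14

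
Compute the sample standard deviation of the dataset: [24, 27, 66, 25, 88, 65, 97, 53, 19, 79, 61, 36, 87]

27.3936

Step 1: Compute the mean: 55.9231
Step 2: Sum of squared deviations from the mean: 9004.9231
Step 3: Sample variance = 9004.9231 / 12 = 750.4103
Step 4: Standard deviation = sqrt(750.4103) = 27.3936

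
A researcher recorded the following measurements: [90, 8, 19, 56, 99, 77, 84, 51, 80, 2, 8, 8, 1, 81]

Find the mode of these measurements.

8

Step 1: Count the frequency of each value:
  1: appears 1 time(s)
  2: appears 1 time(s)
  8: appears 3 time(s)
  19: appears 1 time(s)
  51: appears 1 time(s)
  56: appears 1 time(s)
  77: appears 1 time(s)
  80: appears 1 time(s)
  81: appears 1 time(s)
  84: appears 1 time(s)
  90: appears 1 time(s)
  99: appears 1 time(s)
Step 2: The value 8 appears most frequently (3 times).
Step 3: Mode = 8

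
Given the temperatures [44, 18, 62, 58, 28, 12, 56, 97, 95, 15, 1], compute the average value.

44.1818

Step 1: Sum all values: 44 + 18 + 62 + 58 + 28 + 12 + 56 + 97 + 95 + 15 + 1 = 486
Step 2: Count the number of values: n = 11
Step 3: Mean = sum / n = 486 / 11 = 44.1818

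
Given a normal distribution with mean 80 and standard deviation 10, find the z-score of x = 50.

-3

Step 1: Recall the z-score formula: z = (x - mu) / sigma
Step 2: Substitute values: z = (50 - 80) / 10
Step 3: z = -30 / 10 = -3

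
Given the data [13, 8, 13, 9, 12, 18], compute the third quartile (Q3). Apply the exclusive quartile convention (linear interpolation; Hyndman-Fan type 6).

14.25

Step 1: Sort the data: [8, 9, 12, 13, 13, 18]
Step 2: n = 6
Step 3: Using the exclusive quartile method:
  Q1 = 8.75
  Q2 (median) = 12.5
  Q3 = 14.25
  IQR = Q3 - Q1 = 14.25 - 8.75 = 5.5
Step 4: Q3 = 14.25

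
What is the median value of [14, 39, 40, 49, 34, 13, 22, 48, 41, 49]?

39.5

Step 1: Sort the data in ascending order: [13, 14, 22, 34, 39, 40, 41, 48, 49, 49]
Step 2: The number of values is n = 10.
Step 3: Since n is even, the median is the average of positions 5 and 6:
  Median = (39 + 40) / 2 = 39.5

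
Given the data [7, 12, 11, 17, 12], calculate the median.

12

Step 1: Sort the data in ascending order: [7, 11, 12, 12, 17]
Step 2: The number of values is n = 5.
Step 3: Since n is odd, the median is the middle value at position 3: 12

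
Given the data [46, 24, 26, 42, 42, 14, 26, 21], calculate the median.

26

Step 1: Sort the data in ascending order: [14, 21, 24, 26, 26, 42, 42, 46]
Step 2: The number of values is n = 8.
Step 3: Since n is even, the median is the average of positions 4 and 5:
  Median = (26 + 26) / 2 = 26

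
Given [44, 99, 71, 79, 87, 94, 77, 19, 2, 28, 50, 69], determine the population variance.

890.2431

Step 1: Compute the mean: (44 + 99 + 71 + 79 + 87 + 94 + 77 + 19 + 2 + 28 + 50 + 69) / 12 = 59.9167
Step 2: Compute squared deviations from the mean:
  (44 - 59.9167)^2 = 253.3403
  (99 - 59.9167)^2 = 1527.5069
  (71 - 59.9167)^2 = 122.8403
  (79 - 59.9167)^2 = 364.1736
  (87 - 59.9167)^2 = 733.5069
  (94 - 59.9167)^2 = 1161.6736
  (77 - 59.9167)^2 = 291.8403
  (19 - 59.9167)^2 = 1674.1736
  (2 - 59.9167)^2 = 3354.3403
  (28 - 59.9167)^2 = 1018.6736
  (50 - 59.9167)^2 = 98.3403
  (69 - 59.9167)^2 = 82.5069
Step 3: Sum of squared deviations = 10682.9167
Step 4: Population variance = 10682.9167 / 12 = 890.2431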